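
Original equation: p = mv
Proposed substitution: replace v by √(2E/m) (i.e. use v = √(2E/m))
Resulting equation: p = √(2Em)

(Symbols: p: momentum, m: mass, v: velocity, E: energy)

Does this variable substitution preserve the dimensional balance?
Yes

[v] = [L T^-1] and [√(2E/m)] = [L T^-1]. These match, so the substitution replaces a quantity by one of the same dimensions and the result p = √(2Em) has LHS [L M T^-1] vs RHS [L M T^-1] — still consistent.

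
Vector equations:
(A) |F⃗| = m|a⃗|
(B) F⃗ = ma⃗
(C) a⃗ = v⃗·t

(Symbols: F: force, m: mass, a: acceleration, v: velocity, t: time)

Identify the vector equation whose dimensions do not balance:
(C) a⃗ = v⃗·t

(A) |F⃗| = m|a⃗|: LHS [L M T^-2], RHS [L M T^-2] ✓ — magnitudes of vectors are scalars
(B) F⃗ = ma⃗: LHS [L M T^-2], RHS [L M T^-2] ✓ — Force and acceleration are vectors, mass is a scalar
(C) a⃗ = v⃗·t: LHS [L T^-2], RHS [L] ✗ — acceleration is velocity per time; should be v⃗/t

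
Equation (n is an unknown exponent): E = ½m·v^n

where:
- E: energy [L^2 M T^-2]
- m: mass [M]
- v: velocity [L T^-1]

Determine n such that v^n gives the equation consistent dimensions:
n = 2

E has dimensions [L^2 M T^-2]; v has dimensions [L T^-1].
The rest of the RHS has dimensions [M], so v^n must supply [L^2 T^-2].
With n = 2: ½m·v^2 has dimensions [L^2 M T^-2], matching the LHS ✓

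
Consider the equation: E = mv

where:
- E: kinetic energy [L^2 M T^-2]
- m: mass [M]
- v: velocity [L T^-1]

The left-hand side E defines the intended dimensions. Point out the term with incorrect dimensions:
The right-hand side term mv

E has dimensions [L^2 M T^-2], but mv has dimensions [L M T^-1], so the term mv is dimensionally wrong for E.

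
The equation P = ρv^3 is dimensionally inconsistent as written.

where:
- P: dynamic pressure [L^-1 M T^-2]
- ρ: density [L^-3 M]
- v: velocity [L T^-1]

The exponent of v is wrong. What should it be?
The exponent of v should be 2: P = ρv^2

The LHS P has dimensions [L^-1 M T^-2]; v has dimensions [L T^-1].
As written, the RHS ρv^3 (exponent 3 on v) has dimensions [M T^-3], which does not match.
With exponent 2, the RHS ρv^2 has dimensions [L^-1 M T^-2], matching the LHS.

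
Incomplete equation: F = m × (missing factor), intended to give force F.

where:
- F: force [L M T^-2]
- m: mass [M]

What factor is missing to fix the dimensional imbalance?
a (acceleration), dimensions [L T^-2]

F has dimensions [L M T^-2] and m has dimensions [M].
The missing factor must have dimensions [L M T^-2] / [M] = [L T^-2], i.e. acceleration (a).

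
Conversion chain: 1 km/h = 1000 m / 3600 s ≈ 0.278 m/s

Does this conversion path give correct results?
The chain is correct (no errors).

Correct: 1 km = 1000 m, 1 h = 3600 s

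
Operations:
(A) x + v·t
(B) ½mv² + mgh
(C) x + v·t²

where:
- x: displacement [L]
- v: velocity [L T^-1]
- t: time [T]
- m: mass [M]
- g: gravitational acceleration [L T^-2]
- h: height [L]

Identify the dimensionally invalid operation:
(C) x + v·t²

(A) x + v·t: x [L] and v·t [L] — same dimensions ✓
(B) ½mv² + mgh: ½mv² [L^2 M T^-2] and mgh [L^2 M T^-2] — same dimensions ✓
(C) x + v·t²: x [L] and v·t² [L T] — different dimensions cannot be added/subtracted ✗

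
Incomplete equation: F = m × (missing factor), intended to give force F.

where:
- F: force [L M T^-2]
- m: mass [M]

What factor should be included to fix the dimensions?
a (acceleration), dimensions [L T^-2]

F has dimensions [L M T^-2] and m has dimensions [M].
The missing factor must have dimensions [L M T^-2] / [M] = [L T^-2], i.e. acceleration (a).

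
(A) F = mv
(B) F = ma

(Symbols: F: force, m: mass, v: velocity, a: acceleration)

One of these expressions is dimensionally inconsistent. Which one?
(A)

(A) F = mv: LHS [L M T^-2], RHS [L M T^-1] ✗
(B) F = ma: LHS [L M T^-2], RHS [L M T^-2] ✓

Expression (A) F = mv is dimensionally incorrect.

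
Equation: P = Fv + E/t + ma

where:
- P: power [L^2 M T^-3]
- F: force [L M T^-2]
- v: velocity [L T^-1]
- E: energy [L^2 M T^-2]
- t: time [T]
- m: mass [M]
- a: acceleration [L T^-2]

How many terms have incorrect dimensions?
1

LHS P: [L^2 M T^-3]
- Fv: [L^2 M T^-3] ✓
- E/t: [L^2 M T^-3] ✓
- ma: [L M T^-2] ✗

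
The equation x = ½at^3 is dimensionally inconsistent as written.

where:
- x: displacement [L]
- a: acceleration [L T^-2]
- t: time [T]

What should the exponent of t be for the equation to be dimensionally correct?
The exponent of t should be 2: x = ½at^2

The LHS x has dimensions [L]; t has dimensions [T].
As written, the RHS ½at^3 (exponent 3 on t) has dimensions [L T], which does not match.
With exponent 2, the RHS ½at^2 has dimensions [L], matching the LHS.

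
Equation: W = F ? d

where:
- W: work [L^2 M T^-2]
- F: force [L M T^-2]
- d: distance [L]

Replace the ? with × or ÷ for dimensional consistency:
multiplication (×): W = F × d

W [L^2 M T^-2]; F [L M T^-2]; d [L].
F × d → [L^2 M T^-2] ✓
F ÷ d → [M T^-2] ✗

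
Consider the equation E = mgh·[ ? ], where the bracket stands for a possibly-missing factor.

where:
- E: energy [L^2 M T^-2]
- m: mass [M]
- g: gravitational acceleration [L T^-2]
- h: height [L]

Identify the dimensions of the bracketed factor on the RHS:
Nothing is missing — the bracketed factor must be dimensionless.

E has dimensions [L^2 M T^-2] and mgh already has dimensions [L^2 M T^-2], so E = mgh is dimensionally complete.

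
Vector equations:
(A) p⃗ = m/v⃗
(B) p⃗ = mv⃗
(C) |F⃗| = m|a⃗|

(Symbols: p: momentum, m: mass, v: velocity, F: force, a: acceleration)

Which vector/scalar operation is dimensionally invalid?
(A) p⃗ = m/v⃗

(A) p⃗ = m/v⃗: LHS [L M T^-1], RHS [L^-1 M T] ✗ — momentum is mass times velocity; should be mv⃗ (and division by a vector is undefined)
(B) p⃗ = mv⃗: LHS [L M T^-1], RHS [L M T^-1] ✓ — mass (scalar) times velocity (vector)
(C) |F⃗| = m|a⃗|: LHS [L M T^-2], RHS [L M T^-2] ✓ — magnitudes of vectors are scalars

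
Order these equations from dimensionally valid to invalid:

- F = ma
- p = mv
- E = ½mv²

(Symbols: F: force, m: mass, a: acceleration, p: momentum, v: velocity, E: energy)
Dimensionally correct: F = ma, p = mv, E = ½mv²
Dimensionally incorrect: none
Ordered (correct first, then incorrect): F = ma, p = mv, E = ½mv²

- F = ma: LHS [L M T^-2], RHS [L M T^-2] → correct ✓
- p = mv: LHS [L M T^-1], RHS [L M T^-1] → correct ✓
- E = ½mv²: LHS [L^2 M T^-2], RHS [L^2 M T^-2] → correct ✓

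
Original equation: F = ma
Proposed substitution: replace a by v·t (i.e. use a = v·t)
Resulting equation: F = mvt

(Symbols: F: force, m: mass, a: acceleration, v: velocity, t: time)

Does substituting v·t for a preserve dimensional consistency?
No

[a] = [L T^-2] and [v·t] = [L]. These differ, so the substitution replaces a quantity by one of different dimensions and the result F = mvt has LHS [L M T^-2] vs RHS [L M] — inconsistent.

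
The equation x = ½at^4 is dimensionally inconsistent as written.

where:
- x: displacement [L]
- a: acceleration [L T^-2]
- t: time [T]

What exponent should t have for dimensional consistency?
The exponent of t should be 2: x = ½at^2

The LHS x has dimensions [L]; t has dimensions [T].
As written, the RHS ½at^4 (exponent 4 on t) has dimensions [L T^2], which does not match.
With exponent 2, the RHS ½at^2 has dimensions [L], matching the LHS.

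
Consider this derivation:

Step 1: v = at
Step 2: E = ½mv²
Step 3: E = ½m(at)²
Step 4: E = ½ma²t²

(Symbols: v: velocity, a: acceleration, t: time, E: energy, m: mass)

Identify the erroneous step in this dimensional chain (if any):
No step introduces an error — all steps are dimensionally consistent.

Step 1: v = at → LHS [L T^-1], RHS [L T^-1] ✓
Step 2: E = ½mv² → LHS [L^2 M T^-2], RHS [L^2 M T^-2] ✓
Step 3: E = ½m(at)² → LHS [L^2 M T^-2], RHS [L^2 M T^-2] ✓
Step 4: E = ½ma²t² → LHS [L^2 M T^-2], RHS [L^2 M T^-2] ✓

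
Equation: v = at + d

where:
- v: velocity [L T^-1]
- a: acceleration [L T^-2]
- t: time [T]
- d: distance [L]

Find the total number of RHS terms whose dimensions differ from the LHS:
1

LHS v: [L T^-1]
- at: [L T^-1] ✓
- d: [L] ✗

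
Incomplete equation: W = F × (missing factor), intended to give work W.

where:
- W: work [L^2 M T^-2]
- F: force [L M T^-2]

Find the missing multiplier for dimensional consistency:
d (distance), dimensions [L]

W has dimensions [L^2 M T^-2] and F has dimensions [L M T^-2].
The missing factor must have dimensions [L^2 M T^-2] / [L M T^-2] = [L], i.e. distance (d).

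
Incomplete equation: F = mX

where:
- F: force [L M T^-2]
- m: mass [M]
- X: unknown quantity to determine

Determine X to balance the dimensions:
X = a (acceleration), dimensions [L T^-2]

F has dimensions [L M T^-2]; the rest of the RHS (m) has dimensions [M].
So X must have dimensions [L T^-2] — X = a (acceleration).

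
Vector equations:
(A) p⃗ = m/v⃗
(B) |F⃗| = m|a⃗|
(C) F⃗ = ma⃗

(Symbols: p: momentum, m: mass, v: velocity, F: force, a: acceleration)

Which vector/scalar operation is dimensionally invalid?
(A) p⃗ = m/v⃗

(A) p⃗ = m/v⃗: LHS [L M T^-1], RHS [L^-1 M T] ✗ — momentum is mass times velocity; should be mv⃗ (and division by a vector is undefined)
(B) |F⃗| = m|a⃗|: LHS [L M T^-2], RHS [L M T^-2] ✓ — magnitudes of vectors are scalars
(C) F⃗ = ma⃗: LHS [L M T^-2], RHS [L M T^-2] ✓ — Force and acceleration are vectors, mass is a scalar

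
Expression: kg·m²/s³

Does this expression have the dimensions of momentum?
No

The expression kg·m²/s³ has dimensions [L^2 M T^-3], but momentum has dimensions [L M T^-1].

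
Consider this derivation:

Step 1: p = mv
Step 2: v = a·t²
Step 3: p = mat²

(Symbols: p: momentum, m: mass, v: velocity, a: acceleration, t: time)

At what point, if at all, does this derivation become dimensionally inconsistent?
Step 2

Step 1: p = mv → LHS [L M T^-1], RHS [L M T^-1] ✓
Step 2: v = a·t² → LHS [L T^-1], RHS [L] ✗

The first dimensional inconsistency appears in step 2: v = a·t²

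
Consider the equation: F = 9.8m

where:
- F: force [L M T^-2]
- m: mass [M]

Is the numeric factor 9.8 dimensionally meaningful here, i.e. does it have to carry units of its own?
Yes

F has dimensions [L M T^-2], while m alone has dimensions [M]. For the equation to balance, the factor 9.8 must carry dimensions [L T^-2] — it is a dimensional constant (a numerical value of a physical quantity with its units suppressed), not a pure number.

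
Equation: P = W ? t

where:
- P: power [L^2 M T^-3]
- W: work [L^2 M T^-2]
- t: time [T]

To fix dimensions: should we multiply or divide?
division (÷): P = W ÷ t

P [L^2 M T^-3]; W [L^2 M T^-2]; t [T].
W × t → [L^2 M T^-1] ✗
W ÷ t → [L^2 M T^-3] ✓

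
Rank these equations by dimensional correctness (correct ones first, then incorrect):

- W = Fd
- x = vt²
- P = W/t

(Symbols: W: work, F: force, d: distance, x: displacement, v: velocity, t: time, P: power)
Dimensionally correct: W = Fd, P = W/t
Dimensionally incorrect: x = vt²
Ordered (correct first, then incorrect): W = Fd, P = W/t, x = vt²

- W = Fd: LHS [L^2 M T^-2], RHS [L^2 M T^-2] → correct ✓
- x = vt²: LHS [L], RHS [L T] → incorrect ✗
- P = W/t: LHS [L^2 M T^-3], RHS [L^2 M T^-3] → correct ✓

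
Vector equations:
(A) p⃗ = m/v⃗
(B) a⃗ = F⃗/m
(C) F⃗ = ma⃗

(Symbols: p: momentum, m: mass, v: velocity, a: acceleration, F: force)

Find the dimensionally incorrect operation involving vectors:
(A) p⃗ = m/v⃗

(A) p⃗ = m/v⃗: LHS [L M T^-1], RHS [L^-1 M T] ✗ — momentum is mass times velocity; should be mv⃗ (and division by a vector is undefined)
(B) a⃗ = F⃗/m: LHS [L T^-2], RHS [L T^-2] ✓ — force (vector) divided by mass (scalar)
(C) F⃗ = ma⃗: LHS [L M T^-2], RHS [L M T^-2] ✓ — Force and acceleration are vectors, mass is a scalar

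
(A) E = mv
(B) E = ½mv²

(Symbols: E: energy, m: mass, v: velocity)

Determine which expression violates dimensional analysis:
(A)

(A) E = mv: LHS [L^2 M T^-2], RHS [L M T^-1] ✗
(B) E = ½mv²: LHS [L^2 M T^-2], RHS [L^2 M T^-2] ✓

Expression (A) E = mv is dimensionally incorrect.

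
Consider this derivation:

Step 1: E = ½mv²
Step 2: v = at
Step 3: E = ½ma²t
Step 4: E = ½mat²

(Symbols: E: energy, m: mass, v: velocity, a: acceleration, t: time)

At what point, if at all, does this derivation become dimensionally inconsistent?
Step 3

Step 1: E = ½mv² → LHS [L^2 M T^-2], RHS [L^2 M T^-2] ✓
Step 2: v = at → LHS [L T^-1], RHS [L T^-1] ✓
Step 3: E = ½ma²t → LHS [L^2 M T^-2], RHS [L^2 M T^-3] ✗

The first dimensional inconsistency appears in step 3: E = ½ma²t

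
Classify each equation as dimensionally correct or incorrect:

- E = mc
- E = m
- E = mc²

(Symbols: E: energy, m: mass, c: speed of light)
Dimensionally correct: E = mc²
Dimensionally incorrect: E = mc, E = m
Ordered (correct first, then incorrect): E = mc², E = mc, E = m

- E = mc: LHS [L^2 M T^-2], RHS [L M T^-1] → incorrect ✗
- E = m: LHS [L^2 M T^-2], RHS [M] → incorrect ✗
- E = mc²: LHS [L^2 M T^-2], RHS [L^2 M T^-2] → correct ✓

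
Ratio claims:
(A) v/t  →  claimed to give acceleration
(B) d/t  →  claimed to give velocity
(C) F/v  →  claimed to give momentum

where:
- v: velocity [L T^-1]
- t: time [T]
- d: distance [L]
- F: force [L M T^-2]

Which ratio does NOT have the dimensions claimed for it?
(C) F/v does not give momentum

(A) v/t: [L T^-2] = acceleration [L T^-2] ✓
(B) d/t: [L T^-1] = velocity [L T^-1] ✓
(C) F/v: [M T^-1] ≠ momentum [L M T^-1] ✗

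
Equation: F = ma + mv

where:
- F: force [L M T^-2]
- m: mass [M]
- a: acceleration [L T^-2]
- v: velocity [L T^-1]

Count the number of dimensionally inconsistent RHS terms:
1

LHS F: [L M T^-2]
- ma: [L M T^-2] ✓
- mv: [L M T^-1] ✗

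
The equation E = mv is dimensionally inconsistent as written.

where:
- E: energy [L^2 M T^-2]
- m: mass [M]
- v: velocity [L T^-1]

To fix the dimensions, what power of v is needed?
The exponent of v should be 2: E = mv^2

The LHS E has dimensions [L^2 M T^-2]; v has dimensions [L T^-1].
As written, the RHS mv (exponent 1 on v) has dimensions [L M T^-1], which does not match.
With exponent 2, the RHS mv^2 has dimensions [L^2 M T^-2], matching the LHS.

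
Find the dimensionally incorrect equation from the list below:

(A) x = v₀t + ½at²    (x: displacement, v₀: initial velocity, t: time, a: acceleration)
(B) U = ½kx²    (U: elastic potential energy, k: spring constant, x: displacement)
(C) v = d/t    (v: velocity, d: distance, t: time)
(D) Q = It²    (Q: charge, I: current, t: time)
(D) Q = It²

The equation (D) Q = It² is dimensionally incorrect.

LHS (Q): [I T]
RHS (It²): [I T^2] ✗

The dimensions do not match. The other three equations balance.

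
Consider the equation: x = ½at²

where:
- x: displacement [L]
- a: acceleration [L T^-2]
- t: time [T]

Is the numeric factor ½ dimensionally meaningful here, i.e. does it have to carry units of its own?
No

x has dimensions [L] and at² already has dimensions [L], so the equation balances without ½ contributing any dimensions. ½ is a pure (dimensionless) number; changing or removing it would not affect dimensional consistency.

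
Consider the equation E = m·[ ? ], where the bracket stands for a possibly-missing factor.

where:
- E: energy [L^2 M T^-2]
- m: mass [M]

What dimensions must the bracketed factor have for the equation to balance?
[L^2 T^-2] — velocity squared (e.g. v²)

E has dimensions [L^2 M T^-2]; m has dimensions [M].
The bracketed factor must supply [L^2 M T^-2] / [M] = [L^2 T^-2].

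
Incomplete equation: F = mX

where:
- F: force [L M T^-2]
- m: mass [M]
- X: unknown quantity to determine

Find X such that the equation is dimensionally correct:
X = a (acceleration), dimensions [L T^-2]

F has dimensions [L M T^-2]; the rest of the RHS (m) has dimensions [M].
So X must have dimensions [L T^-2] — X = a (acceleration).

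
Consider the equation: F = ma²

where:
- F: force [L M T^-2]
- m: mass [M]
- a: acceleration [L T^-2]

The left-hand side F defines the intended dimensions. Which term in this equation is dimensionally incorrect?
The right-hand side term ma²

F has dimensions [L M T^-2], but ma² has dimensions [L^2 M T^-4], so the term ma² is dimensionally wrong for F.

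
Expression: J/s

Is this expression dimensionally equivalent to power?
Yes

The expression J/s has dimensions [L^2 M T^-3], which is exactly power [L^2 M T^-3].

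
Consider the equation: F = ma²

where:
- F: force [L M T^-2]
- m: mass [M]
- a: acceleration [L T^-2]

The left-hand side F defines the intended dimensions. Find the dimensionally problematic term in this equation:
The right-hand side term ma²

F has dimensions [L M T^-2], but ma² has dimensions [L^2 M T^-4], so the term ma² is dimensionally wrong for F.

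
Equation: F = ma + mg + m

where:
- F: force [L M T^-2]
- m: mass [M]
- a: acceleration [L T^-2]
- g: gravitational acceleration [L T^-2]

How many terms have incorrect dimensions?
1

LHS F: [L M T^-2]
- ma: [L M T^-2] ✓
- mg: [L M T^-2] ✓
- m: [M] ✗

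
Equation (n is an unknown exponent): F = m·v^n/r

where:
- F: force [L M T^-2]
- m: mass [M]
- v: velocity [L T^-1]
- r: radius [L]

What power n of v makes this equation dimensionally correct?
n = 2

F has dimensions [L M T^-2]; v has dimensions [L T^-1].
The rest of the RHS has dimensions [L^-1 M], so v^n must supply [L^2 T^-2].
With n = 2: m·v^2/r has dimensions [L M T^-2], matching the LHS ✓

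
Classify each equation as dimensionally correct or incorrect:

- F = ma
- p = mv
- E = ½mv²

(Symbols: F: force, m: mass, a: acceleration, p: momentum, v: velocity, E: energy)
Dimensionally correct: F = ma, p = mv, E = ½mv²
Dimensionally incorrect: none
Ordered (correct first, then incorrect): F = ma, p = mv, E = ½mv²

- F = ma: LHS [L M T^-2], RHS [L M T^-2] → correct ✓
- p = mv: LHS [L M T^-1], RHS [L M T^-1] → correct ✓
- E = ½mv²: LHS [L^2 M T^-2], RHS [L^2 M T^-2] → correct ✓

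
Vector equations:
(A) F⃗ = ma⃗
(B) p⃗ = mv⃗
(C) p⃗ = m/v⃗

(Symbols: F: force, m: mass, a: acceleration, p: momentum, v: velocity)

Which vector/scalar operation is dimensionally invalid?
(C) p⃗ = m/v⃗

(A) F⃗ = ma⃗: LHS [L M T^-2], RHS [L M T^-2] ✓ — Force and acceleration are vectors, mass is a scalar
(B) p⃗ = mv⃗: LHS [L M T^-1], RHS [L M T^-1] ✓ — mass (scalar) times velocity (vector)
(C) p⃗ = m/v⃗: LHS [L M T^-1], RHS [L^-1 M T] ✗ — momentum is mass times velocity; should be mv⃗ (and division by a vector is undefined)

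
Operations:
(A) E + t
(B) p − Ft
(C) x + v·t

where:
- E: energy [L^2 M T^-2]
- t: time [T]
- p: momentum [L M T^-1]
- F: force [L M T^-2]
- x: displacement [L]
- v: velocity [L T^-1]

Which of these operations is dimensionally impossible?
(A) E + t

(A) E + t: E [L^2 M T^-2] and t [T] — different dimensions cannot be added/subtracted ✗
(B) p − Ft: p [L M T^-1] and Ft [L M T^-1] — same dimensions ✓
(C) x + v·t: x [L] and v·t [L] — same dimensions ✓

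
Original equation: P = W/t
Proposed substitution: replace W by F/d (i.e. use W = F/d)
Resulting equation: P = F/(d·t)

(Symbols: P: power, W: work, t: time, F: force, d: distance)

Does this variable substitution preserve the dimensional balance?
No

[W] = [L^2 M T^-2] and [F/d] = [M T^-2]. These differ, so the substitution replaces a quantity by one of different dimensions and the result P = F/(d·t) has LHS [L^2 M T^-3] vs RHS [M T^-3] — inconsistent.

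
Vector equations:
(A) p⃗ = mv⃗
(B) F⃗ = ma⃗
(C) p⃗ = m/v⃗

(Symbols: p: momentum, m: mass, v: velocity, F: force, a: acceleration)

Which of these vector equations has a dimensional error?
(C) p⃗ = m/v⃗

(A) p⃗ = mv⃗: LHS [L M T^-1], RHS [L M T^-1] ✓ — mass (scalar) times velocity (vector)
(B) F⃗ = ma⃗: LHS [L M T^-2], RHS [L M T^-2] ✓ — Force and acceleration are vectors, mass is a scalar
(C) p⃗ = m/v⃗: LHS [L M T^-1], RHS [L^-1 M T] ✗ — momentum is mass times velocity; should be mv⃗ (and division by a vector is undefined)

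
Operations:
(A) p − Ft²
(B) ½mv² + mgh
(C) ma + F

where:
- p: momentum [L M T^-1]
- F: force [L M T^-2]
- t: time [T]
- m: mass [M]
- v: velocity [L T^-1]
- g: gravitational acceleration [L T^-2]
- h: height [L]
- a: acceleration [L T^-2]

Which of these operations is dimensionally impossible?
(A) p − Ft²

(A) p − Ft²: p [L M T^-1] and Ft² [L M] — different dimensions cannot be added/subtracted ✗
(B) ½mv² + mgh: ½mv² [L^2 M T^-2] and mgh [L^2 M T^-2] — same dimensions ✓
(C) ma + F: ma [L M T^-2] and F [L M T^-2] — same dimensions ✓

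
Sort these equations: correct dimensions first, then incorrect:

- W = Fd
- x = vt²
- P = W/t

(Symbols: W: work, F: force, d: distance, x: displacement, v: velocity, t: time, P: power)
Dimensionally correct: W = Fd, P = W/t
Dimensionally incorrect: x = vt²
Ordered (correct first, then incorrect): W = Fd, P = W/t, x = vt²

- W = Fd: LHS [L^2 M T^-2], RHS [L^2 M T^-2] → correct ✓
- x = vt²: LHS [L], RHS [L T] → incorrect ✗
- P = W/t: LHS [L^2 M T^-3], RHS [L^2 M T^-3] → correct ✓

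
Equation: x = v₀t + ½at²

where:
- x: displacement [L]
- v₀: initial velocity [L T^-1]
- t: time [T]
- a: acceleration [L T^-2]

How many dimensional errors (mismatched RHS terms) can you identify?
0

LHS x: [L]
- v₀t: [L] ✓
- ½at²: [L] ✓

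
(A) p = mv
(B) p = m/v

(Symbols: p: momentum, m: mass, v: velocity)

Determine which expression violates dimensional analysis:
(B)

(A) p = mv: LHS [L M T^-1], RHS [L M T^-1] ✓
(B) p = m/v: LHS [L M T^-1], RHS [L^-1 M T] ✗

Expression (B) p = m/v is dimensionally incorrect.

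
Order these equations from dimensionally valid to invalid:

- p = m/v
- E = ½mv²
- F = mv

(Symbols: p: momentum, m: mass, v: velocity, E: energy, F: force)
Dimensionally correct: E = ½mv²
Dimensionally incorrect: p = m/v, F = mv
Ordered (correct first, then incorrect): E = ½mv², p = m/v, F = mv

- p = m/v: LHS [L M T^-1], RHS [L^-1 M T] → incorrect ✗
- E = ½mv²: LHS [L^2 M T^-2], RHS [L^2 M T^-2] → correct ✓
- F = mv: LHS [L M T^-2], RHS [L M T^-1] → incorrect ✗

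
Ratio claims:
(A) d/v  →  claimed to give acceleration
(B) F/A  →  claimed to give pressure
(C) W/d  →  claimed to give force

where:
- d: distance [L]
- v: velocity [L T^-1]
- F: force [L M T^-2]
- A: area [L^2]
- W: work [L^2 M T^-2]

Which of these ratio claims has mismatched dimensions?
(A) d/v does not give acceleration

(A) d/v: [T] ≠ acceleration [L T^-2] ✗
(B) F/A: [L^-1 M T^-2] = pressure [L^-1 M T^-2] ✓
(C) W/d: [L M T^-2] = force [L M T^-2] ✓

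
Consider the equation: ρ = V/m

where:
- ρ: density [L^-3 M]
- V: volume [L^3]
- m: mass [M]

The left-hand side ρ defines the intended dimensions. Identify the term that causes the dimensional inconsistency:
The right-hand side term V/m

ρ has dimensions [L^-3 M], but V/m has dimensions [L^3 M^-1], so the term V/m is dimensionally wrong for ρ.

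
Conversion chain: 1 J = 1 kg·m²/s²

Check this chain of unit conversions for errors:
The chain is correct (no errors).

Correct: Joule is defined as kg·m²/s²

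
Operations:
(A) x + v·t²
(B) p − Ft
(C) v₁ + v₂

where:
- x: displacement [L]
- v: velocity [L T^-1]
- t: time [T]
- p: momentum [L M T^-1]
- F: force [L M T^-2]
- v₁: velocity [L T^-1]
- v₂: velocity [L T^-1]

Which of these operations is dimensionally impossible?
(A) x + v·t²

(A) x + v·t²: x [L] and v·t² [L T] — different dimensions cannot be added/subtracted ✗
(B) p − Ft: p [L M T^-1] and Ft [L M T^-1] — same dimensions ✓
(C) v₁ + v₂: v₁ [L T^-1] and v₂ [L T^-1] — same dimensions ✓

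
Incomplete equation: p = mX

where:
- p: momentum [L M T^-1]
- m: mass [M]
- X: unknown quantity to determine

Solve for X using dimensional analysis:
X = v (velocity), dimensions [L T^-1]

p has dimensions [L M T^-1]; the rest of the RHS (m) has dimensions [M].
So X must have dimensions [L T^-1] — X = v (velocity).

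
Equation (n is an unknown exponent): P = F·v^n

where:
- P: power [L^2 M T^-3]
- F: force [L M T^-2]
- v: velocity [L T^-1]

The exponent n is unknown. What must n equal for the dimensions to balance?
n = 1

P has dimensions [L^2 M T^-3]; v has dimensions [L T^-1].
The rest of the RHS has dimensions [L M T^-2], so v^n must supply [L T^-1].
With n = 1: F·v^1 has dimensions [L^2 M T^-3], matching the LHS ✓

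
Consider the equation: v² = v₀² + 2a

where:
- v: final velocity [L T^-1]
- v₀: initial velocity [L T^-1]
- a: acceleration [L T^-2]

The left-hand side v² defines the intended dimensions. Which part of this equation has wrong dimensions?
The term 2a

Checking each RHS term against the LHS:
- v₀²: [L^2 T^-2] — matches v² [L^2 T^-2] ✓
- 2a: [L T^-2] — does NOT match v² [L^2 T^-2] ✗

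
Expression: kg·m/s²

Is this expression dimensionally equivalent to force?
Yes

The expression kg·m/s² has dimensions [L M T^-2], which is exactly force [L M T^-2].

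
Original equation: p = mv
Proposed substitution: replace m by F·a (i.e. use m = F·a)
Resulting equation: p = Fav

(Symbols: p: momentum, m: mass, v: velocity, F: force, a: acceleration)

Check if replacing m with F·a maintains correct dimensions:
No

[m] = [M] and [F·a] = [L^2 M T^-4]. These differ, so the substitution replaces a quantity by one of different dimensions and the result p = Fav has LHS [L M T^-1] vs RHS [L^3 M T^-5] — inconsistent.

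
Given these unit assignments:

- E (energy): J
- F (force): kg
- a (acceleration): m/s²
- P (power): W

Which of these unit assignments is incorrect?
F

The variable F (force) should have units N, not kg.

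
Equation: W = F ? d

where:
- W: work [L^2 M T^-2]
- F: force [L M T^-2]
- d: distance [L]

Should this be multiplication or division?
multiplication (×): W = F × d

W [L^2 M T^-2]; F [L M T^-2]; d [L].
F × d → [L^2 M T^-2] ✓
F ÷ d → [M T^-2] ✗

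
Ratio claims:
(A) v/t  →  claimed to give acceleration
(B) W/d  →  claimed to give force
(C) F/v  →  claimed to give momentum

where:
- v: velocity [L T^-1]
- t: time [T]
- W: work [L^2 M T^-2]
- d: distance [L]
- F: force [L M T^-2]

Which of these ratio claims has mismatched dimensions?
(C) F/v does not give momentum

(A) v/t: [L T^-2] = acceleration [L T^-2] ✓
(B) W/d: [L M T^-2] = force [L M T^-2] ✓
(C) F/v: [M T^-1] ≠ momentum [L M T^-1] ✗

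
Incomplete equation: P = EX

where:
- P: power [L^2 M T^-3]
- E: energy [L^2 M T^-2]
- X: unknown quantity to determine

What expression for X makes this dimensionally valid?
X = f (inverse time / frequency (1/t)), dimensions [T^-1]

P has dimensions [L^2 M T^-3]; the rest of the RHS (E) has dimensions [L^2 M T^-2].
So X must have dimensions [T^-1] — X = f (inverse time / frequency (1/t)).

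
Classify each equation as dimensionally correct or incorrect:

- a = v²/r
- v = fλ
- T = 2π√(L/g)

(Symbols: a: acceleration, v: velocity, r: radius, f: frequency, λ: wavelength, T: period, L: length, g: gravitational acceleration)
Dimensionally correct: a = v²/r, v = fλ, T = 2π√(L/g)
Dimensionally incorrect: none
Ordered (correct first, then incorrect): a = v²/r, v = fλ, T = 2π√(L/g)

- a = v²/r: LHS [L T^-2], RHS [L T^-2] → correct ✓
- v = fλ: LHS [L T^-1], RHS [L T^-1] → correct ✓
- T = 2π√(L/g): LHS [T], RHS [T] → correct ✓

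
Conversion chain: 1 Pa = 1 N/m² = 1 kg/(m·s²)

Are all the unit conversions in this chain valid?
The chain is correct (no errors).

Correct: Pascal is Newton per square meter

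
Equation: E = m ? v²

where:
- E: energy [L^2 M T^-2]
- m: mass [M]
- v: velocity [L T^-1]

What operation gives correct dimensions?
multiplication (×): E = m × v²

E [L^2 M T^-2]; m [M]; v² [L^2 T^-2].
m × v² → [L^2 M T^-2] ✓
m ÷ v² → [L^-2 M T^2] ✗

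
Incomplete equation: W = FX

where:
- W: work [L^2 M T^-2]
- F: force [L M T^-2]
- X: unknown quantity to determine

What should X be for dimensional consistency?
X = d (distance), dimensions [L]

W has dimensions [L^2 M T^-2]; the rest of the RHS (F) has dimensions [L M T^-2].
So X must have dimensions [L] — X = d (distance).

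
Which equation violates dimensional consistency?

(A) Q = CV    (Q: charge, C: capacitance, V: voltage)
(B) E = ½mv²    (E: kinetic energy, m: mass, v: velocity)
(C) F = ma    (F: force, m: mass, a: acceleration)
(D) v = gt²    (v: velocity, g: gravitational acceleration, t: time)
(D) v = gt²

The equation (D) v = gt² is dimensionally incorrect.

LHS (v): [L T^-1]
RHS (gt²): [L] ✗

The dimensions do not match. The other three equations balance.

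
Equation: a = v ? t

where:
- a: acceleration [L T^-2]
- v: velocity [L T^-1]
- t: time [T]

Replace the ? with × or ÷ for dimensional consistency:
division (÷): a = v ÷ t

a [L T^-2]; v [L T^-1]; t [T].
v × t → [L] ✗
v ÷ t → [L T^-2] ✓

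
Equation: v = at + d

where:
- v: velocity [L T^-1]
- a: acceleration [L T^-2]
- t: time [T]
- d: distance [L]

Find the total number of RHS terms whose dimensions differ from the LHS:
1

LHS v: [L T^-1]
- at: [L T^-1] ✓
- d: [L] ✗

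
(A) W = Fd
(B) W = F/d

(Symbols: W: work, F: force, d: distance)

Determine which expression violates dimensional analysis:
(B)

(A) W = Fd: LHS [L^2 M T^-2], RHS [L^2 M T^-2] ✓
(B) W = F/d: LHS [L^2 M T^-2], RHS [M T^-2] ✗

Expression (B) W = F/d is dimensionally incorrect.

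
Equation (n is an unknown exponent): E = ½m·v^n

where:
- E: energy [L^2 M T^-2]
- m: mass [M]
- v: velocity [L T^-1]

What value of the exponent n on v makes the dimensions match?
n = 2

E has dimensions [L^2 M T^-2]; v has dimensions [L T^-1].
The rest of the RHS has dimensions [M], so v^n must supply [L^2 T^-2].
With n = 2: ½m·v^2 has dimensions [L^2 M T^-2], matching the LHS ✓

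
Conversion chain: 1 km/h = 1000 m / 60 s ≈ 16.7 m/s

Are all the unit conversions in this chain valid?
The chain is incorrect (it contains an error).

Incorrect: 1 h = 3600 s, not 60 s (1 km/h ≈ 0.278 m/s)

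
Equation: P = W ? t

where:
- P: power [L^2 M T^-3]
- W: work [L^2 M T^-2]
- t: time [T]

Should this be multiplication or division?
division (÷): P = W ÷ t

P [L^2 M T^-3]; W [L^2 M T^-2]; t [T].
W × t → [L^2 M T^-1] ✗
W ÷ t → [L^2 M T^-3] ✓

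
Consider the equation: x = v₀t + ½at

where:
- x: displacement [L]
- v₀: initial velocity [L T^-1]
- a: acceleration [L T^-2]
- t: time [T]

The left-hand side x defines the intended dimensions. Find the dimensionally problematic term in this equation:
The term ½at

Checking each RHS term against the LHS:
- v₀t: [L] — matches x [L] ✓
- ½at: [L T^-1] — does NOT match x [L] ✗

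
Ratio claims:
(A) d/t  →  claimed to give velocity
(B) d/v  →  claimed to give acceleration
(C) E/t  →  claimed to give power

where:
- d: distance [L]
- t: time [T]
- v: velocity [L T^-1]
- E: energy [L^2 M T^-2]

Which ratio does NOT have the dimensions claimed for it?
(B) d/v does not give acceleration

(A) d/t: [L T^-1] = velocity [L T^-1] ✓
(B) d/v: [T] ≠ acceleration [L T^-2] ✗
(C) E/t: [L^2 M T^-3] = power [L^2 M T^-3] ✓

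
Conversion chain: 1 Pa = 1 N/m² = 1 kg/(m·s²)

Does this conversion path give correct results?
The chain is correct (no errors).

Correct: Pascal is Newton per square meter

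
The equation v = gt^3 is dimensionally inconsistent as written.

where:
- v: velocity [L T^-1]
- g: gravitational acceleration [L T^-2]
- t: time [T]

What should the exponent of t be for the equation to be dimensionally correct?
The exponent of t should be 1: v = gt

The LHS v has dimensions [L T^-1]; t has dimensions [T].
As written, the RHS gt^3 (exponent 3 on t) has dimensions [L T], which does not match.
With exponent 1, the RHS gt has dimensions [L T^-1], matching the LHS.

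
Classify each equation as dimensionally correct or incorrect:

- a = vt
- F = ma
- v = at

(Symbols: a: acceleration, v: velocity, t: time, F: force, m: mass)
Dimensionally correct: F = ma, v = at
Dimensionally incorrect: a = vt
Ordered (correct first, then incorrect): F = ma, v = at, a = vt

- a = vt: LHS [L T^-2], RHS [L] → incorrect ✗
- F = ma: LHS [L M T^-2], RHS [L M T^-2] → correct ✓
- v = at: LHS [L T^-1], RHS [L T^-1] → correct ✓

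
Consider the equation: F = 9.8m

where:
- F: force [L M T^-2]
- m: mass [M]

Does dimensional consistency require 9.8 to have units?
Yes

F has dimensions [L M T^-2], while m alone has dimensions [M]. For the equation to balance, the factor 9.8 must carry dimensions [L T^-2] — it is a dimensional constant (a numerical value of a physical quantity with its units suppressed), not a pure number.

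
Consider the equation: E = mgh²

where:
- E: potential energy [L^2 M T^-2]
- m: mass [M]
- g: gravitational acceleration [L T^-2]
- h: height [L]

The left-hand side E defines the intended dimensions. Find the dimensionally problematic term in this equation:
The right-hand side term mgh²

E has dimensions [L^2 M T^-2], but mgh² has dimensions [L^3 M T^-2], so the term mgh² is dimensionally wrong for E.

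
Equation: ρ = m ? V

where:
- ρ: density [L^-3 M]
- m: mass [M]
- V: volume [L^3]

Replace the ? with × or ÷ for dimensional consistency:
division (÷): ρ = m ÷ V

ρ [L^-3 M]; m [M]; V [L^3].
m × V → [L^3 M] ✗
m ÷ V → [L^-3 M] ✓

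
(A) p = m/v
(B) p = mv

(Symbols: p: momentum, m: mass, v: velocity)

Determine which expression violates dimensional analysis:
(A)

(A) p = m/v: LHS [L M T^-1], RHS [L^-1 M T] ✗
(B) p = mv: LHS [L M T^-1], RHS [L M T^-1] ✓

Expression (A) p = m/v is dimensionally incorrect.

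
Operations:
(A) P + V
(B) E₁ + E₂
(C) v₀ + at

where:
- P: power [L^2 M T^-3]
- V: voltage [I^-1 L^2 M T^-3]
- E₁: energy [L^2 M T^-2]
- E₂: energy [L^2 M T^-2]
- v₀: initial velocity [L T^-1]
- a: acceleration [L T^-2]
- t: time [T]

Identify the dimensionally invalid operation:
(A) P + V

(A) P + V: P [L^2 M T^-3] and V [I^-1 L^2 M T^-3] — different dimensions cannot be added/subtracted ✗
(B) E₁ + E₂: E₁ [L^2 M T^-2] and E₂ [L^2 M T^-2] — same dimensions ✓
(C) v₀ + at: v₀ [L T^-1] and at [L T^-1] — same dimensions ✓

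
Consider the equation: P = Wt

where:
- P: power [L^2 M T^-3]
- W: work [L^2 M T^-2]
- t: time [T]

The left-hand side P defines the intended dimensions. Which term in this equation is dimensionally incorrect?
The right-hand side term Wt

P has dimensions [L^2 M T^-3], but Wt has dimensions [L^2 M T^-1], so the term Wt is dimensionally wrong for P.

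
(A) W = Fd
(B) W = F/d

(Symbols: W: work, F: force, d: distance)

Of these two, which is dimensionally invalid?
(B)

(A) W = Fd: LHS [L^2 M T^-2], RHS [L^2 M T^-2] ✓
(B) W = F/d: LHS [L^2 M T^-2], RHS [M T^-2] ✗

Expression (B) W = F/d is dimensionally incorrect.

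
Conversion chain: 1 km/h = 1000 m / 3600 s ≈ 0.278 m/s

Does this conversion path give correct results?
The chain is correct (no errors).

Correct: 1 km = 1000 m, 1 h = 3600 s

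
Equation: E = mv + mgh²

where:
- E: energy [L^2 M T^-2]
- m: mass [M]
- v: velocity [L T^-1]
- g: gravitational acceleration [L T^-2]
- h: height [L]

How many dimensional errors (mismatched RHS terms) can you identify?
2

LHS E: [L^2 M T^-2]
- mv: [L M T^-1] ✗
- mgh²: [L^3 M T^-2] ✗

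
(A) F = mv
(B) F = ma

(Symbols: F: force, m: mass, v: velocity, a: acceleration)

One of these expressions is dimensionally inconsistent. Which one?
(A)

(A) F = mv: LHS [L M T^-2], RHS [L M T^-1] ✗
(B) F = ma: LHS [L M T^-2], RHS [L M T^-2] ✓

Expression (A) F = mv is dimensionally incorrect.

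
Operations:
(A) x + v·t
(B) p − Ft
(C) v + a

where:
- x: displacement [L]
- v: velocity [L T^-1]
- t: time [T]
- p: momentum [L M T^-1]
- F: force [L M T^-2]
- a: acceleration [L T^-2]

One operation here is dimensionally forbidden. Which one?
(C) v + a

(A) x + v·t: x [L] and v·t [L] — same dimensions ✓
(B) p − Ft: p [L M T^-1] and Ft [L M T^-1] — same dimensions ✓
(C) v + a: v [L T^-1] and a [L T^-2] — different dimensions cannot be added/subtracted ✗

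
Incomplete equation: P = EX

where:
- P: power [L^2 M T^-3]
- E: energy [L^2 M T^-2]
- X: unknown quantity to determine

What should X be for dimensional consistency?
X = f (inverse time / frequency (1/t)), dimensions [T^-1]

P has dimensions [L^2 M T^-3]; the rest of the RHS (E) has dimensions [L^2 M T^-2].
So X must have dimensions [T^-1] — X = f (inverse time / frequency (1/t)).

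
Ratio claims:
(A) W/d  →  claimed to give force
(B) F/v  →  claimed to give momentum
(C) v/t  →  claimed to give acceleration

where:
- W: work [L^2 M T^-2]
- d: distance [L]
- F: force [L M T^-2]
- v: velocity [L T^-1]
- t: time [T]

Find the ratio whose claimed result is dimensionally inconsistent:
(B) F/v does not give momentum

(A) W/d: [L M T^-2] = force [L M T^-2] ✓
(B) F/v: [M T^-1] ≠ momentum [L M T^-1] ✗
(C) v/t: [L T^-2] = acceleration [L T^-2] ✓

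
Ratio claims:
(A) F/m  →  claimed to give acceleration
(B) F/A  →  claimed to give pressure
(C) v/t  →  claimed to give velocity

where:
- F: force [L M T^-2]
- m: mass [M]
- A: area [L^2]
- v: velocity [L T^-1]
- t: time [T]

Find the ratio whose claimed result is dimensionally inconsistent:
(C) v/t does not give velocity

(A) F/m: [L T^-2] = acceleration [L T^-2] ✓
(B) F/A: [L^-1 M T^-2] = pressure [L^-1 M T^-2] ✓
(C) v/t: [L T^-2] ≠ velocity [L T^-1] ✗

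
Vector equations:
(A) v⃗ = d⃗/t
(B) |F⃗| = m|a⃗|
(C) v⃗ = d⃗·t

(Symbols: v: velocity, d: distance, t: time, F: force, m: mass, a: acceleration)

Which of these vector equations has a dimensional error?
(C) v⃗ = d⃗·t

(A) v⃗ = d⃗/t: LHS [L T^-1], RHS [L T^-1] ✓ — displacement (vector) divided by time (scalar)
(B) |F⃗| = m|a⃗|: LHS [L M T^-2], RHS [L M T^-2] ✓ — magnitudes of vectors are scalars
(C) v⃗ = d⃗·t: LHS [L T^-1], RHS [L T] ✗ — velocity is displacement per time; should be d⃗/t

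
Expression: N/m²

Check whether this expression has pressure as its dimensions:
Yes

The expression N/m² has dimensions [L^-1 M T^-2], which is exactly pressure [L^-1 M T^-2].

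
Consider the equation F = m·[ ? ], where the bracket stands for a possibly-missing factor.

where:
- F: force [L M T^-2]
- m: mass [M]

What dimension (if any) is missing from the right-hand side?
[L T^-2] — acceleration (e.g. a)

F has dimensions [L M T^-2]; m has dimensions [M].
The bracketed factor must supply [L M T^-2] / [M] = [L T^-2].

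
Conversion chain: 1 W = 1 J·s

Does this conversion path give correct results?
The chain is incorrect (it contains an error).

Incorrect: Watt is J/s, not J·s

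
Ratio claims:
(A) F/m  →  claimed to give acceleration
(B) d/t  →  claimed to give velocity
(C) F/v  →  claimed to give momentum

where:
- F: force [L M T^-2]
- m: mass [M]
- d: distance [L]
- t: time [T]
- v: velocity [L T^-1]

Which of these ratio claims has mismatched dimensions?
(C) F/v does not give momentum

(A) F/m: [L T^-2] = acceleration [L T^-2] ✓
(B) d/t: [L T^-1] = velocity [L T^-1] ✓
(C) F/v: [M T^-1] ≠ momentum [L M T^-1] ✗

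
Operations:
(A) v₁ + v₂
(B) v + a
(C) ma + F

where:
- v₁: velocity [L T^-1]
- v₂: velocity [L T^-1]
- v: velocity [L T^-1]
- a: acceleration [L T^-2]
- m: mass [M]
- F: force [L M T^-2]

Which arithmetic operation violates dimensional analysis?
(B) v + a

(A) v₁ + v₂: v₁ [L T^-1] and v₂ [L T^-1] — same dimensions ✓
(B) v + a: v [L T^-1] and a [L T^-2] — different dimensions cannot be added/subtracted ✗
(C) ma + F: ma [L M T^-2] and F [L M T^-2] — same dimensions ✓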